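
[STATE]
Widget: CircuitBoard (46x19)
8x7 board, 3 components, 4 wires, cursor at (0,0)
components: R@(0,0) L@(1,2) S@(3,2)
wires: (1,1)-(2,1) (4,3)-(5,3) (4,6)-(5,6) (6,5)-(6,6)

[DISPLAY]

   0 1 2 3 4 5 6 7                            
0  [R]                                        
                                              
1       ·   L                                 
        │                                     
2       ·                                     
                                              
3           S                                 
                                              
4               ·           ·                 
                │           │                 
5               ·           ·                 
                                              
6                       · ─ ·                 
Cursor: (0,0)                                 
                                              
                                              
                                              
                                              


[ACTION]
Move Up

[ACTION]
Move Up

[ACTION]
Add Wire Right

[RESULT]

   0 1 2 3 4 5 6 7                            
0  [R]─ ·                                     
                                              
1       ·   L                                 
        │                                     
2       ·                                     
                                              
3           S                                 
                                              
4               ·           ·                 
                │           │                 
5               ·           ·                 
                                              
6                       · ─ ·                 
Cursor: (0,0)                                 
                                              
                                              
                                              
                                              


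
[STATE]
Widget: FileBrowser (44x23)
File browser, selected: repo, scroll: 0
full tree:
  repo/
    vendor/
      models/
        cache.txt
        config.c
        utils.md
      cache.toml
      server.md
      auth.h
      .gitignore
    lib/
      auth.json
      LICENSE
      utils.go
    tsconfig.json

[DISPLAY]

> [-] repo/                                 
    [+] vendor/                             
    [+] lib/                                
    tsconfig.json                           
                                            
                                            
                                            
                                            
                                            
                                            
                                            
                                            
                                            
                                            
                                            
                                            
                                            
                                            
                                            
                                            
                                            
                                            
                                            


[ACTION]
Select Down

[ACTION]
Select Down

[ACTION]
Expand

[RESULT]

  [-] repo/                                 
    [+] vendor/                             
  > [-] lib/                                
      auth.json                             
      LICENSE                               
      utils.go                              
    tsconfig.json                           
                                            
                                            
                                            
                                            
                                            
                                            
                                            
                                            
                                            
                                            
                                            
                                            
                                            
                                            
                                            
                                            


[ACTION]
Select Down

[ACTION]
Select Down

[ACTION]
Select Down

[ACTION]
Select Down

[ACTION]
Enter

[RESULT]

  [-] repo/                                 
    [+] vendor/                             
    [-] lib/                                
      auth.json                             
      LICENSE                               
      utils.go                              
  > tsconfig.json                           
                                            
                                            
                                            
                                            
                                            
                                            
                                            
                                            
                                            
                                            
                                            
                                            
                                            
                                            
                                            
                                            


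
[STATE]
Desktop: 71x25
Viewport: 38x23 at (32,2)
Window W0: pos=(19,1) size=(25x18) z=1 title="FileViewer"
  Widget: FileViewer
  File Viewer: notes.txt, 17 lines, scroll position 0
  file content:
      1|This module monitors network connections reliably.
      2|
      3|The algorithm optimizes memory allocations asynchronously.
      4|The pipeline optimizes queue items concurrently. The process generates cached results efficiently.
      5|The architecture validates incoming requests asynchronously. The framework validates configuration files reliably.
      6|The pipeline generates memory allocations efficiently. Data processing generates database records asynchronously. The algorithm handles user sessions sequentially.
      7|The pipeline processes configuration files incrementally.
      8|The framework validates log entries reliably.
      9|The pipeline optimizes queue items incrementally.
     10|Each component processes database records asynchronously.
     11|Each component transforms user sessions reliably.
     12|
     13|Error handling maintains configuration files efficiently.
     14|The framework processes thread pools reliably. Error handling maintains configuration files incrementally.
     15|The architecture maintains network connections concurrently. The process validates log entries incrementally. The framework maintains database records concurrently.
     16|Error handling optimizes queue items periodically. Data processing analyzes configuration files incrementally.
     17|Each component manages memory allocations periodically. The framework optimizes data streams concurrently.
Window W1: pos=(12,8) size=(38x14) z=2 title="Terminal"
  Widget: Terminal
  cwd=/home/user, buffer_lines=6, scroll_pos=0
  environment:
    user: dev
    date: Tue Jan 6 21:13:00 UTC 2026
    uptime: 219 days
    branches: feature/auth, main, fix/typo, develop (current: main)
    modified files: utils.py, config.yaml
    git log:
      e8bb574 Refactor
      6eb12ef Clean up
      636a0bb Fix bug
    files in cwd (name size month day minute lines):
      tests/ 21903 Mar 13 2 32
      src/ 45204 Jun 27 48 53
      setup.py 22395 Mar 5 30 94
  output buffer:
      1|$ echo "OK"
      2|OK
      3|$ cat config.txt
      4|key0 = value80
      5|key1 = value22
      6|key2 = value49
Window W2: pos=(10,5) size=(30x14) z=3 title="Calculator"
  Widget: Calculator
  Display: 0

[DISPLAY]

           ┃                          
───────────┨                          
monitors n▲┃                          
━━━━━━━┓  █┃                          
       ┃ze░┃                          
───────┨es░┃                          
      0┃━━━━━━━━━┓                    
       ┃         ┃                    
       ┃─────────┨                    
       ┃         ┃                    
       ┃         ┃                    
       ┃         ┃                    
       ┃         ┃                    
       ┃         ┃                    
       ┃         ┃                    
       ┃         ┃                    
━━━━━━━┛         ┃                    
                 ┃                    
                 ┃                    
━━━━━━━━━━━━━━━━━┛                    
                                      
                                      
                                      


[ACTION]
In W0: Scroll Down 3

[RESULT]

           ┃                          
───────────┨                          
 optimizes▲┃                          
━━━━━━━┓id░┃                          
       ┃es░┃                          
───────┨es░┃                          
      0┃━━━━━━━━━┓                    
       ┃         ┃                    
       ┃─────────┨                    
       ┃         ┃                    
       ┃         ┃                    
       ┃         ┃                    
       ┃         ┃                    
       ┃         ┃                    
       ┃         ┃                    
       ┃         ┃                    
━━━━━━━┛         ┃                    
                 ┃                    
                 ┃                    
━━━━━━━━━━━━━━━━━┛                    
                                      
                                      
                                      


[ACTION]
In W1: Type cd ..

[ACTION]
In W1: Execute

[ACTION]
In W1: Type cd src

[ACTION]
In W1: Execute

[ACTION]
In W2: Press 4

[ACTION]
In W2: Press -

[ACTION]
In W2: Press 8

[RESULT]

           ┃                          
───────────┨                          
 optimizes▲┃                          
━━━━━━━┓id░┃                          
       ┃es░┃                          
───────┨es░┃                          
      8┃━━━━━━━━━┓                    
       ┃         ┃                    
       ┃─────────┨                    
       ┃         ┃                    
       ┃         ┃                    
       ┃         ┃                    
       ┃         ┃                    
       ┃         ┃                    
       ┃         ┃                    
       ┃         ┃                    
━━━━━━━┛         ┃                    
                 ┃                    
                 ┃                    
━━━━━━━━━━━━━━━━━┛                    
                                      
                                      
                                      


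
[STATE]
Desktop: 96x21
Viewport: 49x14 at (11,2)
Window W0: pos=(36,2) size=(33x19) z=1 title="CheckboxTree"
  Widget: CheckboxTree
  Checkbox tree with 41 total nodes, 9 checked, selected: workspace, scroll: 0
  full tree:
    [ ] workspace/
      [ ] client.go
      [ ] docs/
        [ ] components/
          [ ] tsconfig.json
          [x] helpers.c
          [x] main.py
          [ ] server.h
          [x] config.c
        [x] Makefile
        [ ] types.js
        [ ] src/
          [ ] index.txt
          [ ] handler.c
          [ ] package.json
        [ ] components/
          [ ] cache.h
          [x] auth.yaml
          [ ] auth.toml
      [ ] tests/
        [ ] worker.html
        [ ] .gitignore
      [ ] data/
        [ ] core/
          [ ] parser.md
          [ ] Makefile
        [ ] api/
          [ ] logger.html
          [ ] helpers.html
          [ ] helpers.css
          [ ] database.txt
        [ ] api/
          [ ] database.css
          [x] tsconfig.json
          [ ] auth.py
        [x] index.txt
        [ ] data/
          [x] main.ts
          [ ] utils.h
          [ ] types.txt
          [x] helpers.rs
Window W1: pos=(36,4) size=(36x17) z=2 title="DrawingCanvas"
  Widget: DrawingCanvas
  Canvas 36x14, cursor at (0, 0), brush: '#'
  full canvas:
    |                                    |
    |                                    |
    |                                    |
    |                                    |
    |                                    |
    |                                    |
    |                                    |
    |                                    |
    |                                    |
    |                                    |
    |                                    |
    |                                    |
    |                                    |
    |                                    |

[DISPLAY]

                         ┏━━━━━━━━━━━━━━━━━━━━━━━
                         ┃ CheckboxTree          
                         ┏━━━━━━━━━━━━━━━━━━━━━━━
                         ┃ DrawingCanvas         
                         ┠───────────────────────
                         ┃+                      
                         ┃                       
                         ┃                       
                         ┃                       
                         ┃                       
                         ┃                       
                         ┃                       
                         ┃                       
                         ┃                       


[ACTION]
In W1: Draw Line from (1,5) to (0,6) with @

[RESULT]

                         ┏━━━━━━━━━━━━━━━━━━━━━━━
                         ┃ CheckboxTree          
                         ┏━━━━━━━━━━━━━━━━━━━━━━━
                         ┃ DrawingCanvas         
                         ┠───────────────────────
                         ┃+     @                
                         ┃     @                 
                         ┃                       
                         ┃                       
                         ┃                       
                         ┃                       
                         ┃                       
                         ┃                       
                         ┃                       


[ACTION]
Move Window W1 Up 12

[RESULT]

                         ┠───────────────────────
                         ┃+     @                
                         ┃     @                 
                         ┃                       
                         ┃                       
                         ┃                       
                         ┃                       
                         ┃                       
                         ┃                       
                         ┃                       
                         ┃                       
                         ┃                       
                         ┃                       
                         ┃                       


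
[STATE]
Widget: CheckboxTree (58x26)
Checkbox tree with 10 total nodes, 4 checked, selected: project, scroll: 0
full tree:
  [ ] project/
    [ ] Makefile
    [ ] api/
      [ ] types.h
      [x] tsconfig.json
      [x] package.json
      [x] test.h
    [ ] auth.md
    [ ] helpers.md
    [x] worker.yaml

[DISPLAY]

>[-] project/                                             
   [ ] Makefile                                           
   [-] api/                                               
     [ ] types.h                                          
     [x] tsconfig.json                                    
     [x] package.json                                     
     [x] test.h                                           
   [ ] auth.md                                            
   [ ] helpers.md                                         
   [x] worker.yaml                                        
                                                          
                                                          
                                                          
                                                          
                                                          
                                                          
                                                          
                                                          
                                                          
                                                          
                                                          
                                                          
                                                          
                                                          
                                                          
                                                          


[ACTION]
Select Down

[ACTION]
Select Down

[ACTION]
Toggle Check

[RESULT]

 [-] project/                                             
   [ ] Makefile                                           
>  [x] api/                                               
     [x] types.h                                          
     [x] tsconfig.json                                    
     [x] package.json                                     
     [x] test.h                                           
   [ ] auth.md                                            
   [ ] helpers.md                                         
   [x] worker.yaml                                        
                                                          
                                                          
                                                          
                                                          
                                                          
                                                          
                                                          
                                                          
                                                          
                                                          
                                                          
                                                          
                                                          
                                                          
                                                          
                                                          


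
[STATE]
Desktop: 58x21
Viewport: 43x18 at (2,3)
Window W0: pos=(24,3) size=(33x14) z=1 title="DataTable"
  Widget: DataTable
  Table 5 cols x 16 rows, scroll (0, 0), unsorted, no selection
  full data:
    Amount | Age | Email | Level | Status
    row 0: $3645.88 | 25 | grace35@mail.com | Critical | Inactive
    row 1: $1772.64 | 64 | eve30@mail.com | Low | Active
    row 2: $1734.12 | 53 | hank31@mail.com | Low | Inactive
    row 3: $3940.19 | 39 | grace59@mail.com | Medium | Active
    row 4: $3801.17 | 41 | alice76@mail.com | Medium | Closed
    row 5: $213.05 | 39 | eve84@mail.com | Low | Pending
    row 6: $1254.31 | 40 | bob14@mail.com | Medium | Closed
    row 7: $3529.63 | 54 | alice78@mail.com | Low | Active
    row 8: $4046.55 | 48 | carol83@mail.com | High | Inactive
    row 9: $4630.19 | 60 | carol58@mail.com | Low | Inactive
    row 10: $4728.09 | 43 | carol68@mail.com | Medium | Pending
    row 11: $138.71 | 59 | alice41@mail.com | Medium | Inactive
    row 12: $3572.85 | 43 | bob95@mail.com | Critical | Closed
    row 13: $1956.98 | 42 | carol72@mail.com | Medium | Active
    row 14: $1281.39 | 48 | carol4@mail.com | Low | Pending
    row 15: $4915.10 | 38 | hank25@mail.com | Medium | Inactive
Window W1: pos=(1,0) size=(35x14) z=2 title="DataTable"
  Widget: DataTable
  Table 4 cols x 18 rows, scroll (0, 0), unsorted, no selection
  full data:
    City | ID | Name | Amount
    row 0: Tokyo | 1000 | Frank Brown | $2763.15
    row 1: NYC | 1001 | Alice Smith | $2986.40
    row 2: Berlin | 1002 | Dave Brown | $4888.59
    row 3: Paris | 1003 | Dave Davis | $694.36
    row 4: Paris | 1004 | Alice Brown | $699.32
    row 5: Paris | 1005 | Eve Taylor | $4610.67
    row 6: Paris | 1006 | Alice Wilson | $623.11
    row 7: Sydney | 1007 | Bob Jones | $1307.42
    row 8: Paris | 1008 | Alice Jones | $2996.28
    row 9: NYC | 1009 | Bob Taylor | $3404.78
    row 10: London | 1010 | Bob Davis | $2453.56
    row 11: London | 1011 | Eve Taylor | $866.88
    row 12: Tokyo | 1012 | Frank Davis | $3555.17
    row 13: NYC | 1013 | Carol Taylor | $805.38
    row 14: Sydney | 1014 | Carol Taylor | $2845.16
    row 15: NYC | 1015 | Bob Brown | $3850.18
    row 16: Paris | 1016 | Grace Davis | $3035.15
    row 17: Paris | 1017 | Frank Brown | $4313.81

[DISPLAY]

City  │ID  │Name        │Amount  ┃━━━━━━━━━
──────┼────┼────────────┼────────┃         
Tokyo │1000│Frank Brown │$2763.15┃─────────
NYC   │1001│Alice Smith │$2986.40┃e│Email  
Berlin│1002│Dave Brown  │$4888.59┃─┼───────
Paris │1003│Dave Davis  │$694.36 ┃ │grace35
Paris │1004│Alice Brown │$699.32 ┃ │eve30@m
Paris │1005│Eve Taylor  │$4610.67┃ │hank31@
Paris │1006│Alice Wilson│$623.11 ┃ │grace59
Sydney│1007│Bob Jones   │$1307.42┃ │alice76
━━━━━━━━━━━━━━━━━━━━━━━━━━━━━━━━━┛ │eve84@m
                      ┃$1254.31│40 │bob14@m
                      ┃$3529.63│54 │alice78
                      ┗━━━━━━━━━━━━━━━━━━━━
                                           
                                           
                                           
                                           


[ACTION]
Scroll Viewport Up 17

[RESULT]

━━━━━━━━━━━━━━━━━━━━━━━━━━━━━━━━━┓         
 DataTable                       ┃         
─────────────────────────────────┨         
City  │ID  │Name        │Amount  ┃━━━━━━━━━
──────┼────┼────────────┼────────┃         
Tokyo │1000│Frank Brown │$2763.15┃─────────
NYC   │1001│Alice Smith │$2986.40┃e│Email  
Berlin│1002│Dave Brown  │$4888.59┃─┼───────
Paris │1003│Dave Davis  │$694.36 ┃ │grace35
Paris │1004│Alice Brown │$699.32 ┃ │eve30@m
Paris │1005│Eve Taylor  │$4610.67┃ │hank31@
Paris │1006│Alice Wilson│$623.11 ┃ │grace59
Sydney│1007│Bob Jones   │$1307.42┃ │alice76
━━━━━━━━━━━━━━━━━━━━━━━━━━━━━━━━━┛ │eve84@m
                      ┃$1254.31│40 │bob14@m
                      ┃$3529.63│54 │alice78
                      ┗━━━━━━━━━━━━━━━━━━━━
                                           


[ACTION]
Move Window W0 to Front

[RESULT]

━━━━━━━━━━━━━━━━━━━━━━━━━━━━━━━━━┓         
 DataTable                       ┃         
─────────────────────────────────┨         
City  │ID  │Name      ┏━━━━━━━━━━━━━━━━━━━━
──────┼────┼──────────┃ DataTable          
Tokyo │1000│Frank Brow┠────────────────────
NYC   │1001│Alice Smit┃Amount  │Age│Email  
Berlin│1002│Dave Brown┃────────┼───┼───────
Paris │1003│Dave Davis┃$3645.88│25 │grace35
Paris │1004│Alice Brow┃$1772.64│64 │eve30@m
Paris │1005│Eve Taylor┃$1734.12│53 │hank31@
Paris │1006│Alice Wils┃$3940.19│39 │grace59
Sydney│1007│Bob Jones ┃$3801.17│41 │alice76
━━━━━━━━━━━━━━━━━━━━━━┃$213.05 │39 │eve84@m
                      ┃$1254.31│40 │bob14@m
                      ┃$3529.63│54 │alice78
                      ┗━━━━━━━━━━━━━━━━━━━━
                                           


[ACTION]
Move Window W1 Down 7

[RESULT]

                                           
                                           
                                           
                      ┏━━━━━━━━━━━━━━━━━━━━
                      ┃ DataTable          
                      ┠────────────────────
                      ┃Amount  │Age│Email  
━━━━━━━━━━━━━━━━━━━━━━┃────────┼───┼───────
 DataTable            ┃$3645.88│25 │grace35
──────────────────────┃$1772.64│64 │eve30@m
City  │ID  │Name      ┃$1734.12│53 │hank31@
──────┼────┼──────────┃$3940.19│39 │grace59
Tokyo │1000│Frank Brow┃$3801.17│41 │alice76
NYC   │1001│Alice Smit┃$213.05 │39 │eve84@m
Berlin│1002│Dave Brown┃$1254.31│40 │bob14@m
Paris │1003│Dave Davis┃$3529.63│54 │alice78
Paris │1004│Alice Brow┗━━━━━━━━━━━━━━━━━━━━
Paris │1005│Eve Taylor  │$4610.67┃         


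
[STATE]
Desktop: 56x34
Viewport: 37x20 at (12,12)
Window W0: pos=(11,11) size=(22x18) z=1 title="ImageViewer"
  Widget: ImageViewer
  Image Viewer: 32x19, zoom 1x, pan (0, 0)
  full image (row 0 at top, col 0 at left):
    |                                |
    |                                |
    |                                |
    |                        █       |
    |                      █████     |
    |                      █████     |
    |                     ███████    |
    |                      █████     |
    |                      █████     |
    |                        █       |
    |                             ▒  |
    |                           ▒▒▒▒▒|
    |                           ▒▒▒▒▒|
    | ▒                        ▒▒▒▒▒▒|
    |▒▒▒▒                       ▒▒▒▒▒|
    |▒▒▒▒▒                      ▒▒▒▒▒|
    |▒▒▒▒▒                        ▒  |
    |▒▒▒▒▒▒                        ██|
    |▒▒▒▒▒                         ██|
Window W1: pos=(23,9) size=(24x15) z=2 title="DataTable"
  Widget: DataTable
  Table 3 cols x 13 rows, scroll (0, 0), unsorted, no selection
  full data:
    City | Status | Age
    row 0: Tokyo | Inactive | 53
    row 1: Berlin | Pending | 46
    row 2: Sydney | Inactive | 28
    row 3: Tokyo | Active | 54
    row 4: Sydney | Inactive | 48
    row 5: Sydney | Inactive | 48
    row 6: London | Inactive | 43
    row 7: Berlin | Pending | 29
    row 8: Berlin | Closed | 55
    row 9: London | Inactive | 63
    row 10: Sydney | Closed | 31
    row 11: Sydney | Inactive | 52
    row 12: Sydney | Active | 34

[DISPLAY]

 ImageViewe┃City  │Status  │Age   ┃  
───────────┃──────┼────────┼───   ┃  
           ┃Tokyo │Inactive│53    ┃  
           ┃Berlin│Pending │46    ┃  
           ┃Sydney│Inactive│28    ┃  
           ┃Tokyo │Active  │54    ┃  
           ┃Sydney│Inactive│48    ┃  
           ┃Sydney│Inactive│48    ┃  
           ┃London│Inactive│43    ┃  
           ┃Berlin│Pending │29    ┃  
           ┃Berlin│Closed  │55    ┃  
           ┗━━━━━━━━━━━━━━━━━━━━━━┛  
                    ┃                
                    ┃                
                    ┃                
 ▒                  ┃                
━━━━━━━━━━━━━━━━━━━━┛                
                                     
                                     
                                     


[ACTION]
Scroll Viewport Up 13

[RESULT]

                                     
                                     
                                     
                                     
                                     
                                     
                                     
                                     
                                     
           ┏━━━━━━━━━━━━━━━━━━━━━━┓  
           ┃ DataTable            ┃  
━━━━━━━━━━━┠──────────────────────┨  
 ImageViewe┃City  │Status  │Age   ┃  
───────────┃──────┼────────┼───   ┃  
           ┃Tokyo │Inactive│53    ┃  
           ┃Berlin│Pending │46    ┃  
           ┃Sydney│Inactive│28    ┃  
           ┃Tokyo │Active  │54    ┃  
           ┃Sydney│Inactive│48    ┃  
           ┃Sydney│Inactive│48    ┃  


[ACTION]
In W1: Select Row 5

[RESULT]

                                     
                                     
                                     
                                     
                                     
                                     
                                     
                                     
                                     
           ┏━━━━━━━━━━━━━━━━━━━━━━┓  
           ┃ DataTable            ┃  
━━━━━━━━━━━┠──────────────────────┨  
 ImageViewe┃City  │Status  │Age   ┃  
───────────┃──────┼────────┼───   ┃  
           ┃Tokyo │Inactive│53    ┃  
           ┃Berlin│Pending │46    ┃  
           ┃Sydney│Inactive│28    ┃  
           ┃Tokyo │Active  │54    ┃  
           ┃Sydney│Inactive│48    ┃  
           ┃>ydney│Inactive│48    ┃  


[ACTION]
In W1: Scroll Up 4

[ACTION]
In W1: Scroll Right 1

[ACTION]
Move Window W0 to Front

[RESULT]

                                     
                                     
                                     
                                     
                                     
                                     
                                     
                                     
                                     
           ┏━━━━━━━━━━━━━━━━━━━━━━┓  
           ┃ DataTable            ┃  
━━━━━━━━━━━━━━━━━━━━┓─────────────┨  
 ImageViewer        ┃atus  │Age   ┃  
────────────────────┨──────┼───   ┃  
                    ┃active│53    ┃  
                    ┃nding │46    ┃  
                    ┃active│28    ┃  
                    ┃tive  │54    ┃  
                    ┃active│48    ┃  
                    ┃active│48    ┃  


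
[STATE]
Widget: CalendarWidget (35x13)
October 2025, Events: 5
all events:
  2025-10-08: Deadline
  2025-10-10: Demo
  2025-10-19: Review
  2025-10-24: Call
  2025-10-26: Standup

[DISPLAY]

            October 2025           
Mo Tu We Th Fr Sa Su               
       1  2  3  4  5               
 6  7  8*  9 10* 11 12             
13 14 15 16 17 18 19*              
20 21 22 23 24* 25 26*             
27 28 29 30 31                     
                                   
                                   
                                   
                                   
                                   
                                   


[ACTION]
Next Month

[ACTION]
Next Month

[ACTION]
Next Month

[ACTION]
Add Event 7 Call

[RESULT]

            January 2026           
Mo Tu We Th Fr Sa Su               
          1  2  3  4               
 5  6  7*  8  9 10 11              
12 13 14 15 16 17 18               
19 20 21 22 23 24 25               
26 27 28 29 30 31                  
                                   
                                   
                                   
                                   
                                   
                                   


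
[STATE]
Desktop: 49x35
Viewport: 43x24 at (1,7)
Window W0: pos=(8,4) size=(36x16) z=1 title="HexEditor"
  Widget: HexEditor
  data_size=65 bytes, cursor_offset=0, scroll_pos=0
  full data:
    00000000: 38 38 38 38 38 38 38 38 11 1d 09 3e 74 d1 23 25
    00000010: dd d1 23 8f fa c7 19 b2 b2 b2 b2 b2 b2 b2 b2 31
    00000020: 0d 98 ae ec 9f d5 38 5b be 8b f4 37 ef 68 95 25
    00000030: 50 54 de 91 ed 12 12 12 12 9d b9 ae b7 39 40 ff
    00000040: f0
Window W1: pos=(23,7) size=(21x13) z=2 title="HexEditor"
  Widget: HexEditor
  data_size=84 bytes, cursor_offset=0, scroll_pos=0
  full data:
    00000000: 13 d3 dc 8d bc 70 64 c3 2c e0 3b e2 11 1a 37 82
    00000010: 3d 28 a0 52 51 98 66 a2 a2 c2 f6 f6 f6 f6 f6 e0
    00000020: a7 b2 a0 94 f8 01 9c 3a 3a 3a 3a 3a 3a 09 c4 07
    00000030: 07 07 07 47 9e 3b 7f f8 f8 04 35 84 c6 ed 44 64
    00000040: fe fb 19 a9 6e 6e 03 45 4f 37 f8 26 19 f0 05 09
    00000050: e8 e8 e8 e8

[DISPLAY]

       ┃00000000  38 3┏━━━━━━━━━━━━━━━━━━━┓
       ┃00000010  dd d┃ HexEditor         ┃
       ┃00000020  0d 9┠───────────────────┨
       ┃00000030  50 5┃00000000  13 d3 dc ┃
       ┃00000040  f0  ┃00000010  3d 28 a0 ┃
       ┃              ┃00000020  a7 b2 a0 ┃
       ┃              ┃00000030  07 07 07 ┃
       ┃              ┃00000040  fe fb 19 ┃
       ┃              ┃00000050  e8 e8 e8 ┃
       ┃              ┃                   ┃
       ┃              ┃                   ┃
       ┃              ┃                   ┃
       ┗━━━━━━━━━━━━━━┗━━━━━━━━━━━━━━━━━━━┛
                                           
                                           
                                           
                                           
                                           
                                           
                                           
                                           
                                           
                                           
                                           


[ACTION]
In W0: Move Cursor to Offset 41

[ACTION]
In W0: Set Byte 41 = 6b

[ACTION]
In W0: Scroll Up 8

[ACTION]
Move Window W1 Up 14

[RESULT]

       ┃00000000  38 3┃00000040  fe fb 19 ┃
       ┃00000010  dd d┃00000050  e8 e8 e8 ┃
       ┃00000020  0d 9┃                   ┃
       ┃00000030  50 5┃                   ┃
       ┃00000040  f0  ┃                   ┃
       ┃              ┗━━━━━━━━━━━━━━━━━━━┛
       ┃                                  ┃
       ┃                                  ┃
       ┃                                  ┃
       ┃                                  ┃
       ┃                                  ┃
       ┃                                  ┃
       ┗━━━━━━━━━━━━━━━━━━━━━━━━━━━━━━━━━━┛
                                           
                                           
                                           
                                           
                                           
                                           
                                           
                                           
                                           
                                           
                                           


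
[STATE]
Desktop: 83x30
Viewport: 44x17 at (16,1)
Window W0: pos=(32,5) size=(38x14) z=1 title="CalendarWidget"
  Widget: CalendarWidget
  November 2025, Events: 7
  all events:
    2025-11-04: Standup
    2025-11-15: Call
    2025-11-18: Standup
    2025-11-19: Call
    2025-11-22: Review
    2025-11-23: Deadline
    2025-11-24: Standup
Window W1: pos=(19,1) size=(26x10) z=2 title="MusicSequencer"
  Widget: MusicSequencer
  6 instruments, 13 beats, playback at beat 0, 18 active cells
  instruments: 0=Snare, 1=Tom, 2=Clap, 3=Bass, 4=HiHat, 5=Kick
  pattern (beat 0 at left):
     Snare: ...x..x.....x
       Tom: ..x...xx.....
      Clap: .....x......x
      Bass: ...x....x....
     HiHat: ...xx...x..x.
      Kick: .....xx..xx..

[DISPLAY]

   ┏━━━━━━━━━━━━━━━━━━━━━━━━┓               
   ┃ MusicSequencer         ┃               
   ┠────────────────────────┨               
   ┃      ▼123456789012     ┃               
   ┃ Snare···█··█·····█     ┃━━━━━━━━━━━━━━━
   ┃   Tom··█···██·····     ┃get            
   ┃  Clap·····█······█     ┃───────────────
   ┃  Bass···█····█····     ┃ovember 2025   
   ┃ HiHat···██···█··█·     ┃Fr Sa Su       
   ┗━━━━━━━━━━━━━━━━━━━━━━━━┛    1  2       
                ┃ 3  4*  5  6  7  8  9      
                ┃10 11 12 13 14 15* 16      
                ┃17 18* 19* 20 21 22* 23*   
                ┃24* 25 26 27 28 29 30      
                ┃                           
                ┃                           
                ┃                           


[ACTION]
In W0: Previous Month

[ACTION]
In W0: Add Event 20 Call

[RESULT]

   ┏━━━━━━━━━━━━━━━━━━━━━━━━┓               
   ┃ MusicSequencer         ┃               
   ┠────────────────────────┨               
   ┃      ▼123456789012     ┃               
   ┃ Snare···█··█·····█     ┃━━━━━━━━━━━━━━━
   ┃   Tom··█···██·····     ┃get            
   ┃  Clap·····█······█     ┃───────────────
   ┃  Bass···█····█····     ┃October 2025   
   ┃ HiHat···██···█··█·     ┃Fr Sa Su       
   ┗━━━━━━━━━━━━━━━━━━━━━━━━┛ 3  4  5       
                ┃ 6  7  8  9 10 11 12       
                ┃13 14 15 16 17 18 19       
                ┃20* 21 22 23 24 25 26      
                ┃27 28 29 30 31             
                ┃                           
                ┃                           
                ┃                           


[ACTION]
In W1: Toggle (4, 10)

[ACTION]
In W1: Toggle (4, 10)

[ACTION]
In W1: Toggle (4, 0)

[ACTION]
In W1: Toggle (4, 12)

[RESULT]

   ┏━━━━━━━━━━━━━━━━━━━━━━━━┓               
   ┃ MusicSequencer         ┃               
   ┠────────────────────────┨               
   ┃      ▼123456789012     ┃               
   ┃ Snare···█··█·····█     ┃━━━━━━━━━━━━━━━
   ┃   Tom··█···██·····     ┃get            
   ┃  Clap·····█······█     ┃───────────────
   ┃  Bass···█····█····     ┃October 2025   
   ┃ HiHat█··██···█··██     ┃Fr Sa Su       
   ┗━━━━━━━━━━━━━━━━━━━━━━━━┛ 3  4  5       
                ┃ 6  7  8  9 10 11 12       
                ┃13 14 15 16 17 18 19       
                ┃20* 21 22 23 24 25 26      
                ┃27 28 29 30 31             
                ┃                           
                ┃                           
                ┃                           
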